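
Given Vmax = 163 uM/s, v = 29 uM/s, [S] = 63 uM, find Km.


Km = [S] * (Vmax - v) / v
Km = 63 * (163 - 29) / 29
Km = 291.1034 uM

291.1034 uM


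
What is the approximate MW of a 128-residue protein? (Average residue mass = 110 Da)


MW = n_residues * 110 Da
MW = 128 * 110
MW = 14080 Da

14080 Da


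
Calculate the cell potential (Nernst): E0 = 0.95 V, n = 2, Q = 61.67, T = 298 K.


E = E0 - (RT/nF) * ln(Q)
E = 0.95 - (8.314 * 298 / (2 * 96485)) * ln(61.67)
E = 0.8971 V

0.8971 V


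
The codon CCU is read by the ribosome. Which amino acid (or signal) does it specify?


Standard genetic code lookup.
Codon CCU -> Pro

Pro


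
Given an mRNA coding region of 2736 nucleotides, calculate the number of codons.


codons = nucleotides / 3
codons = 2736 / 3 = 912

912


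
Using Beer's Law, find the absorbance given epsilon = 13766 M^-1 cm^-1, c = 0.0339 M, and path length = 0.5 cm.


A = epsilon * c * l
A = 13766 * 0.0339 * 0.5
A = 233.3337

233.3337


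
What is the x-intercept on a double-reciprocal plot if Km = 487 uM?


x-intercept = -1/Km
= -1/487
= -0.0021 1/uM

-0.0021 1/uM


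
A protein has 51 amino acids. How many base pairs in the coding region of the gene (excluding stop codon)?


Each amino acid = 1 codon = 3 bp
bp = 51 * 3 = 153 bp

153 bp


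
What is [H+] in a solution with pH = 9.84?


[H+] = 10^(-pH)
[H+] = 10^(-9.84)
[H+] = 1.445e-10 M

1.445e-10 M


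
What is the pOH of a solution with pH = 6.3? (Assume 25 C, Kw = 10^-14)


pOH = 14 - pH
pOH = 14 - 6.3
pOH = 7.7

7.7


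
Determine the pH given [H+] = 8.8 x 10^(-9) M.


pH = -log10([H+])
pH = -log10(8.8 x 10^(-9))
pH = 8.0555

8.0555


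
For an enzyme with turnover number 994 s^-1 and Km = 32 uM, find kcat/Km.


Catalytic efficiency = kcat / Km
= 994 / 32
= 31.0625 uM^-1*s^-1

31.0625 uM^-1*s^-1


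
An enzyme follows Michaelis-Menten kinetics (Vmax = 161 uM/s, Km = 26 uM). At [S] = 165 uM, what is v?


v = Vmax * [S] / (Km + [S])
v = 161 * 165 / (26 + 165)
v = 139.0838 uM/s

139.0838 uM/s


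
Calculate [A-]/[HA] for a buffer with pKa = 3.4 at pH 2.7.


[A-]/[HA] = 10^(pH - pKa)
= 10^(2.7 - 3.4)
= 0.1995

0.1995


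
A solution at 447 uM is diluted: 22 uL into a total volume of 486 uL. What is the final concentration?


C2 = C1 * V1 / V2
C2 = 447 * 22 / 486
C2 = 20.2346 uM

20.2346 uM


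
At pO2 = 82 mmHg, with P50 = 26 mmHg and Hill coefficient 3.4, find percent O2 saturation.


Y = pO2^n / (P50^n + pO2^n)
Y = 82^3.4 / (26^3.4 + 82^3.4)
Y = 98.03%

98.03%


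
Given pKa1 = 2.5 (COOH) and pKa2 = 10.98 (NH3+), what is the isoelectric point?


pI = (pKa1 + pKa2) / 2
pI = (2.5 + 10.98) / 2
pI = 6.74

6.74


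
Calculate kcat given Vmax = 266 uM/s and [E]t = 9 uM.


kcat = Vmax / [E]t
kcat = 266 / 9
kcat = 29.5556 s^-1

29.5556 s^-1


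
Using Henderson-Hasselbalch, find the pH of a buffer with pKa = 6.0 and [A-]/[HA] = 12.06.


pH = pKa + log10([A-]/[HA])
pH = 6.0 + log10(12.06)
pH = 7.0813

7.0813


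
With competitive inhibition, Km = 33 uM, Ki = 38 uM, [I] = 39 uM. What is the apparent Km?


Km_app = Km * (1 + [I]/Ki)
Km_app = 33 * (1 + 39/38)
Km_app = 66.8684 uM

66.8684 uM


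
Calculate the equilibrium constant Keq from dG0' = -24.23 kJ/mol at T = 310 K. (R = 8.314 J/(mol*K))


Keq = exp(-dG0 * 1000 / (R * T))
Keq = exp(-(-24.23) * 1000 / (8.314 * 310))
Keq = 12102.4785

12102.4785


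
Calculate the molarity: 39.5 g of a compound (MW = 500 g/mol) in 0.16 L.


C = (mass / MW) / volume
C = (39.5 / 500) / 0.16
C = 0.4938 M

0.4938 M


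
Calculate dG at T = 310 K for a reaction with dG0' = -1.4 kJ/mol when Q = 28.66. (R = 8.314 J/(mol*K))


dG = dG0' + RT * ln(Q) / 1000
dG = -1.4 + 8.314 * 310 * ln(28.66) / 1000
dG = 7.2483 kJ/mol

7.2483 kJ/mol


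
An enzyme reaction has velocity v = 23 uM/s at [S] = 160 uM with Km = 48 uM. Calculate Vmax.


Vmax = v * (Km + [S]) / [S]
Vmax = 23 * (48 + 160) / 160
Vmax = 29.9 uM/s

29.9 uM/s


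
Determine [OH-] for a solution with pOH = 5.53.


[OH-] = 10^(-pOH)
[OH-] = 10^(-5.53)
[OH-] = 2.951e-06 M

2.951e-06 M


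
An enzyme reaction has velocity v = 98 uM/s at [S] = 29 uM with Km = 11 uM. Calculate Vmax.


Vmax = v * (Km + [S]) / [S]
Vmax = 98 * (11 + 29) / 29
Vmax = 135.1724 uM/s

135.1724 uM/s


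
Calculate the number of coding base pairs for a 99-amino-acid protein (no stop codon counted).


Each amino acid = 1 codon = 3 bp
bp = 99 * 3 = 297 bp

297 bp


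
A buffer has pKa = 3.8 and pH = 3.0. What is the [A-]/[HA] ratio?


[A-]/[HA] = 10^(pH - pKa)
= 10^(3.0 - 3.8)
= 0.1585

0.1585


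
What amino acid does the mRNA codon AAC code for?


Standard genetic code lookup.
Codon AAC -> Asn

Asn


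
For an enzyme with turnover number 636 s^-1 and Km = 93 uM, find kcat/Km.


Catalytic efficiency = kcat / Km
= 636 / 93
= 6.8387 uM^-1*s^-1

6.8387 uM^-1*s^-1


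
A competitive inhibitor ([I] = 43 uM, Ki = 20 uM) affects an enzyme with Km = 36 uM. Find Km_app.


Km_app = Km * (1 + [I]/Ki)
Km_app = 36 * (1 + 43/20)
Km_app = 113.4 uM

113.4 uM


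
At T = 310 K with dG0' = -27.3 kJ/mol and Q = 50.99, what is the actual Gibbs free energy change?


dG = dG0' + RT * ln(Q) / 1000
dG = -27.3 + 8.314 * 310 * ln(50.99) / 1000
dG = -17.1669 kJ/mol

-17.1669 kJ/mol


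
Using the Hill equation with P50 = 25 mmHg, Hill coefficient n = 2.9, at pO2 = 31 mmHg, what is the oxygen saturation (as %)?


Y = pO2^n / (P50^n + pO2^n)
Y = 31^2.9 / (25^2.9 + 31^2.9)
Y = 65.11%

65.11%


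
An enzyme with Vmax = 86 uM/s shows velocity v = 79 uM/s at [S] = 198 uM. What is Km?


Km = [S] * (Vmax - v) / v
Km = 198 * (86 - 79) / 79
Km = 17.5443 uM

17.5443 uM


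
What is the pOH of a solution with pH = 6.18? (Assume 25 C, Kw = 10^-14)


pOH = 14 - pH
pOH = 14 - 6.18
pOH = 7.82

7.82


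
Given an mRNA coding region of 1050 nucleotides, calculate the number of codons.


codons = nucleotides / 3
codons = 1050 / 3 = 350

350


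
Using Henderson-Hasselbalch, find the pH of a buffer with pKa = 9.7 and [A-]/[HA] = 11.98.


pH = pKa + log10([A-]/[HA])
pH = 9.7 + log10(11.98)
pH = 10.7785

10.7785


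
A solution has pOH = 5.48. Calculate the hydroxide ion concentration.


[OH-] = 10^(-pOH)
[OH-] = 10^(-5.48)
[OH-] = 3.311e-06 M

3.311e-06 M


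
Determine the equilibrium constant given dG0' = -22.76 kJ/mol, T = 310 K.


Keq = exp(-dG0 * 1000 / (R * T))
Keq = exp(-(-22.76) * 1000 / (8.314 * 310))
Keq = 6841.8269

6841.8269


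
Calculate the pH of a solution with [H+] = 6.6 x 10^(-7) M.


pH = -log10([H+])
pH = -log10(6.6 x 10^(-7))
pH = 6.1805

6.1805


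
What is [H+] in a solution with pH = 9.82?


[H+] = 10^(-pH)
[H+] = 10^(-9.82)
[H+] = 1.514e-10 M

1.514e-10 M


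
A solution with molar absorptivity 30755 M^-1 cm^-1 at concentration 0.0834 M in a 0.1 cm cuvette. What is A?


A = epsilon * c * l
A = 30755 * 0.0834 * 0.1
A = 256.4967

256.4967


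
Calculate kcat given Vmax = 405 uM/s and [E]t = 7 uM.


kcat = Vmax / [E]t
kcat = 405 / 7
kcat = 57.8571 s^-1

57.8571 s^-1


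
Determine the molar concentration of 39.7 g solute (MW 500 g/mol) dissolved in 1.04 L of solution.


C = (mass / MW) / volume
C = (39.7 / 500) / 1.04
C = 0.0763 M

0.0763 M


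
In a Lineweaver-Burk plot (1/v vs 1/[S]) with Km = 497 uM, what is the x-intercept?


x-intercept = -1/Km
= -1/497
= -0.002 1/uM

-0.002 1/uM


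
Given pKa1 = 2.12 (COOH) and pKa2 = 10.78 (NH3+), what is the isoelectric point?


pI = (pKa1 + pKa2) / 2
pI = (2.12 + 10.78) / 2
pI = 6.45

6.45


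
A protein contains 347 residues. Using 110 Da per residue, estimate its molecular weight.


MW = n_residues * 110 Da
MW = 347 * 110
MW = 38170 Da

38170 Da


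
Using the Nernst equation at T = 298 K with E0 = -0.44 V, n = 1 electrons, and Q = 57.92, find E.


E = E0 - (RT/nF) * ln(Q)
E = -0.44 - (8.314 * 298 / (1 * 96485)) * ln(57.92)
E = -0.5442 V

-0.5442 V


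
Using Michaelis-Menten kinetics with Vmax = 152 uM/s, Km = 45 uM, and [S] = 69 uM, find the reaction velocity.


v = Vmax * [S] / (Km + [S])
v = 152 * 69 / (45 + 69)
v = 92.0 uM/s

92.0 uM/s


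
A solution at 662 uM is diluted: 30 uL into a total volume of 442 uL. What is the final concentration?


C2 = C1 * V1 / V2
C2 = 662 * 30 / 442
C2 = 44.9321 uM

44.9321 uM


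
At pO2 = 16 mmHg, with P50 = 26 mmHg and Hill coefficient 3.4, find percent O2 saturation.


Y = pO2^n / (P50^n + pO2^n)
Y = 16^3.4 / (26^3.4 + 16^3.4)
Y = 16.1%

16.1%


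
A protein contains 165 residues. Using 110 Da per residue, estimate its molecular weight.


MW = n_residues * 110 Da
MW = 165 * 110
MW = 18150 Da

18150 Da


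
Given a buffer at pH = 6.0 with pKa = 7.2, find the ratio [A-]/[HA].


[A-]/[HA] = 10^(pH - pKa)
= 10^(6.0 - 7.2)
= 0.0631

0.0631


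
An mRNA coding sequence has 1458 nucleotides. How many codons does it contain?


codons = nucleotides / 3
codons = 1458 / 3 = 486

486


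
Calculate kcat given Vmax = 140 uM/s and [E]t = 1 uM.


kcat = Vmax / [E]t
kcat = 140 / 1
kcat = 140.0 s^-1

140.0 s^-1


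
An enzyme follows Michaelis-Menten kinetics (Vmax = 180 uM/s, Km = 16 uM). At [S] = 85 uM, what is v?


v = Vmax * [S] / (Km + [S])
v = 180 * 85 / (16 + 85)
v = 151.4851 uM/s

151.4851 uM/s


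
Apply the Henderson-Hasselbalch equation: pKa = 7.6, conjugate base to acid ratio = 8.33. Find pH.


pH = pKa + log10([A-]/[HA])
pH = 7.6 + log10(8.33)
pH = 8.5206

8.5206


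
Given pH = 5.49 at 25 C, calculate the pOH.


pOH = 14 - pH
pOH = 14 - 5.49
pOH = 8.51

8.51


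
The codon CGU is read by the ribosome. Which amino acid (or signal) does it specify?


Standard genetic code lookup.
Codon CGU -> Arg

Arg


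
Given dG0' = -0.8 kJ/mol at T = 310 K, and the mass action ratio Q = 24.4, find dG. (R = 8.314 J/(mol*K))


dG = dG0' + RT * ln(Q) / 1000
dG = -0.8 + 8.314 * 310 * ln(24.4) / 1000
dG = 7.4335 kJ/mol

7.4335 kJ/mol


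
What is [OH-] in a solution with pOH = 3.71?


[OH-] = 10^(-pOH)
[OH-] = 10^(-3.71)
[OH-] = 1.950e-04 M

1.950e-04 M


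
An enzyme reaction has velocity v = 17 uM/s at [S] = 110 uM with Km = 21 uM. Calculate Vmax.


Vmax = v * (Km + [S]) / [S]
Vmax = 17 * (21 + 110) / 110
Vmax = 20.2455 uM/s

20.2455 uM/s


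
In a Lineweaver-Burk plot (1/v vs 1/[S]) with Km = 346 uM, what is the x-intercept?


x-intercept = -1/Km
= -1/346
= -0.0029 1/uM

-0.0029 1/uM


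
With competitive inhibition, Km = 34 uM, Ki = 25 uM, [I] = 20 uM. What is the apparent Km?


Km_app = Km * (1 + [I]/Ki)
Km_app = 34 * (1 + 20/25)
Km_app = 61.2 uM

61.2 uM


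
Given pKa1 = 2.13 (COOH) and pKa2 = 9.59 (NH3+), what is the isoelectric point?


pI = (pKa1 + pKa2) / 2
pI = (2.13 + 9.59) / 2
pI = 5.86

5.86


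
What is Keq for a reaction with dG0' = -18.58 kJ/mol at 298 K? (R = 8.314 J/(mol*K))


Keq = exp(-dG0 * 1000 / (R * T))
Keq = exp(-(-18.58) * 1000 / (8.314 * 298))
Keq = 1806.7366

1806.7366


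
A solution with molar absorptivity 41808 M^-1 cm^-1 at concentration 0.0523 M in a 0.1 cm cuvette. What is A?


A = epsilon * c * l
A = 41808 * 0.0523 * 0.1
A = 218.6558

218.6558


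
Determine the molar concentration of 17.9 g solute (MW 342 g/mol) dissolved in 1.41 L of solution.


C = (mass / MW) / volume
C = (17.9 / 342) / 1.41
C = 0.0371 M

0.0371 M


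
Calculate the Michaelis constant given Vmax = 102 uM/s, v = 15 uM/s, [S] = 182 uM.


Km = [S] * (Vmax - v) / v
Km = 182 * (102 - 15) / 15
Km = 1055.6 uM

1055.6 uM


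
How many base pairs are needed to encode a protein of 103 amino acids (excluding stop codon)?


Each amino acid = 1 codon = 3 bp
bp = 103 * 3 = 309 bp

309 bp


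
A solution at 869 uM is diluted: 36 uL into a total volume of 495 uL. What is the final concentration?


C2 = C1 * V1 / V2
C2 = 869 * 36 / 495
C2 = 63.2 uM

63.2 uM


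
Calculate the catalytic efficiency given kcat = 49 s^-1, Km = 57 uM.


Catalytic efficiency = kcat / Km
= 49 / 57
= 0.8596 uM^-1*s^-1

0.8596 uM^-1*s^-1


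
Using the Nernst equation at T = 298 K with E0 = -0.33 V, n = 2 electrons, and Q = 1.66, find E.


E = E0 - (RT/nF) * ln(Q)
E = -0.33 - (8.314 * 298 / (2 * 96485)) * ln(1.66)
E = -0.3365 V

-0.3365 V


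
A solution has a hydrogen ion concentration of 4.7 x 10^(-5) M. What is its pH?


pH = -log10([H+])
pH = -log10(4.7 x 10^(-5))
pH = 4.3279

4.3279


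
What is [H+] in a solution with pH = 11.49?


[H+] = 10^(-pH)
[H+] = 10^(-11.49)
[H+] = 3.236e-12 M

3.236e-12 M


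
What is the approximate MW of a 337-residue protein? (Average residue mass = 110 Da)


MW = n_residues * 110 Da
MW = 337 * 110
MW = 37070 Da

37070 Da


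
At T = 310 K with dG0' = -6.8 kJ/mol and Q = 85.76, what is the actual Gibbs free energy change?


dG = dG0' + RT * ln(Q) / 1000
dG = -6.8 + 8.314 * 310 * ln(85.76) / 1000
dG = 4.6732 kJ/mol

4.6732 kJ/mol


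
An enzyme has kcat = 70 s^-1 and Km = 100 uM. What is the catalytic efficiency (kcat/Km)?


Catalytic efficiency = kcat / Km
= 70 / 100
= 0.7 uM^-1*s^-1

0.7 uM^-1*s^-1


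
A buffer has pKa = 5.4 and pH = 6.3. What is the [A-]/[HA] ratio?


[A-]/[HA] = 10^(pH - pKa)
= 10^(6.3 - 5.4)
= 7.9433

7.9433


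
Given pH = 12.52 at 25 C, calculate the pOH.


pOH = 14 - pH
pOH = 14 - 12.52
pOH = 1.48

1.48


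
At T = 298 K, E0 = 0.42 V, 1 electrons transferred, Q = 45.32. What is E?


E = E0 - (RT/nF) * ln(Q)
E = 0.42 - (8.314 * 298 / (1 * 96485)) * ln(45.32)
E = 0.3221 V

0.3221 V


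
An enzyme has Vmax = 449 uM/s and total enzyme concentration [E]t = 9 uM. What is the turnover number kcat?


kcat = Vmax / [E]t
kcat = 449 / 9
kcat = 49.8889 s^-1

49.8889 s^-1


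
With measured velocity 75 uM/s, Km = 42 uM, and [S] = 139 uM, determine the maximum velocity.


Vmax = v * (Km + [S]) / [S]
Vmax = 75 * (42 + 139) / 139
Vmax = 97.6619 uM/s

97.6619 uM/s


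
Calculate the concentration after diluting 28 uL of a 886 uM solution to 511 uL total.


C2 = C1 * V1 / V2
C2 = 886 * 28 / 511
C2 = 48.5479 uM

48.5479 uM


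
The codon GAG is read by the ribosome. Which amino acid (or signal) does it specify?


Standard genetic code lookup.
Codon GAG -> Glu

Glu


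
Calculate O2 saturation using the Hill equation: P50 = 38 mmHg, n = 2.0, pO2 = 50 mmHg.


Y = pO2^n / (P50^n + pO2^n)
Y = 50^2.0 / (38^2.0 + 50^2.0)
Y = 63.39%

63.39%


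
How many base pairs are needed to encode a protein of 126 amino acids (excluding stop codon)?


Each amino acid = 1 codon = 3 bp
bp = 126 * 3 = 378 bp

378 bp


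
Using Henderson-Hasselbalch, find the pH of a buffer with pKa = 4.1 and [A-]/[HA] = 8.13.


pH = pKa + log10([A-]/[HA])
pH = 4.1 + log10(8.13)
pH = 5.0101

5.0101


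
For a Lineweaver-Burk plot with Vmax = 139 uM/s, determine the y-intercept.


y-intercept = 1/Vmax
= 1/139
= 0.0072 s/uM

0.0072 s/uM


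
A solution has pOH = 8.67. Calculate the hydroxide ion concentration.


[OH-] = 10^(-pOH)
[OH-] = 10^(-8.67)
[OH-] = 2.138e-09 M

2.138e-09 M


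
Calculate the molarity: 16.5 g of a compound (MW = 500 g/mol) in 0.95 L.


C = (mass / MW) / volume
C = (16.5 / 500) / 0.95
C = 0.0347 M

0.0347 M


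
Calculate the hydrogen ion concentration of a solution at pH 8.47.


[H+] = 10^(-pH)
[H+] = 10^(-8.47)
[H+] = 3.388e-09 M

3.388e-09 M


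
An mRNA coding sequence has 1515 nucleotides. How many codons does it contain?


codons = nucleotides / 3
codons = 1515 / 3 = 505

505


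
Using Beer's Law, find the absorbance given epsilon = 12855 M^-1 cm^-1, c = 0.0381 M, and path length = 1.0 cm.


A = epsilon * c * l
A = 12855 * 0.0381 * 1.0
A = 489.7755

489.7755


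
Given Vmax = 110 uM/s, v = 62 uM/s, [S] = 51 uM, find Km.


Km = [S] * (Vmax - v) / v
Km = 51 * (110 - 62) / 62
Km = 39.4839 uM

39.4839 uM


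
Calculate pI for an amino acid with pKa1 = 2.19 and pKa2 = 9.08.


pI = (pKa1 + pKa2) / 2
pI = (2.19 + 9.08) / 2
pI = 5.635

5.635


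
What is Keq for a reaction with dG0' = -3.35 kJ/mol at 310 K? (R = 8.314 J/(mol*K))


Keq = exp(-dG0 * 1000 / (R * T))
Keq = exp(-(-3.35) * 1000 / (8.314 * 310))
Keq = 3.6685

3.6685


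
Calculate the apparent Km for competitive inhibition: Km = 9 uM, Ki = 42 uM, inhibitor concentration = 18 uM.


Km_app = Km * (1 + [I]/Ki)
Km_app = 9 * (1 + 18/42)
Km_app = 12.8571 uM

12.8571 uM


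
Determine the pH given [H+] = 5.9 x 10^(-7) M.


pH = -log10([H+])
pH = -log10(5.9 x 10^(-7))
pH = 6.2291

6.2291


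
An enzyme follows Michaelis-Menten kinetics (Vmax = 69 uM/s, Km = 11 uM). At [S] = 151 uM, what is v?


v = Vmax * [S] / (Km + [S])
v = 69 * 151 / (11 + 151)
v = 64.3148 uM/s

64.3148 uM/s


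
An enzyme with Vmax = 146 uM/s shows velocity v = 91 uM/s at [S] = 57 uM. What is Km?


Km = [S] * (Vmax - v) / v
Km = 57 * (146 - 91) / 91
Km = 34.4505 uM

34.4505 uM


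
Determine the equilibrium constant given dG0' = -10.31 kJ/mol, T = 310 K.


Keq = exp(-dG0 * 1000 / (R * T))
Keq = exp(-(-10.31) * 1000 / (8.314 * 310))
Keq = 54.6117

54.6117


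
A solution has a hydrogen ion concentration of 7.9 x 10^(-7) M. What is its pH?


pH = -log10([H+])
pH = -log10(7.9 x 10^(-7))
pH = 6.1024

6.1024


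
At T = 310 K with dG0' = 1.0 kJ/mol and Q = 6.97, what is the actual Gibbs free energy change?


dG = dG0' + RT * ln(Q) / 1000
dG = 1.0 + 8.314 * 310 * ln(6.97) / 1000
dG = 6.0042 kJ/mol

6.0042 kJ/mol


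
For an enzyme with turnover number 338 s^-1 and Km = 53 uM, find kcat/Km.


Catalytic efficiency = kcat / Km
= 338 / 53
= 6.3774 uM^-1*s^-1

6.3774 uM^-1*s^-1


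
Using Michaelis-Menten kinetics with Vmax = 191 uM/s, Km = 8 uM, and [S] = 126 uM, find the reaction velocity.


v = Vmax * [S] / (Km + [S])
v = 191 * 126 / (8 + 126)
v = 179.597 uM/s

179.597 uM/s


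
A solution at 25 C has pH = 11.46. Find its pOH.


pOH = 14 - pH
pOH = 14 - 11.46
pOH = 2.54

2.54


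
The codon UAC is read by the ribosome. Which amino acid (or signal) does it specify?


Standard genetic code lookup.
Codon UAC -> Tyr

Tyr


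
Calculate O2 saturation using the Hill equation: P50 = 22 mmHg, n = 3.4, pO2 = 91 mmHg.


Y = pO2^n / (P50^n + pO2^n)
Y = 91^3.4 / (22^3.4 + 91^3.4)
Y = 99.21%

99.21%


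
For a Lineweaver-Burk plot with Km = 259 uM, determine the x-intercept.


x-intercept = -1/Km
= -1/259
= -0.0039 1/uM

-0.0039 1/uM


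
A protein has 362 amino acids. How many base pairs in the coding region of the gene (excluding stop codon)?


Each amino acid = 1 codon = 3 bp
bp = 362 * 3 = 1086 bp

1086 bp


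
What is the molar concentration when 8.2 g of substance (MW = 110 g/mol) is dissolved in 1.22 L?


C = (mass / MW) / volume
C = (8.2 / 110) / 1.22
C = 0.0611 M

0.0611 M


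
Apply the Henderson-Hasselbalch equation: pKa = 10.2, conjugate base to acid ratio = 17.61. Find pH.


pH = pKa + log10([A-]/[HA])
pH = 10.2 + log10(17.61)
pH = 11.4458

11.4458


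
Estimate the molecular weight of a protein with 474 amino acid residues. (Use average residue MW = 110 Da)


MW = n_residues * 110 Da
MW = 474 * 110
MW = 52140 Da

52140 Da


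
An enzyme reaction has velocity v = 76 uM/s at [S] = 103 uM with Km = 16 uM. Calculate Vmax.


Vmax = v * (Km + [S]) / [S]
Vmax = 76 * (16 + 103) / 103
Vmax = 87.8058 uM/s

87.8058 uM/s


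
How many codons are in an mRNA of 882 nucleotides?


codons = nucleotides / 3
codons = 882 / 3 = 294

294


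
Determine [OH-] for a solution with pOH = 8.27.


[OH-] = 10^(-pOH)
[OH-] = 10^(-8.27)
[OH-] = 5.370e-09 M

5.370e-09 M


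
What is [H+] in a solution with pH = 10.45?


[H+] = 10^(-pH)
[H+] = 10^(-10.45)
[H+] = 3.548e-11 M

3.548e-11 M


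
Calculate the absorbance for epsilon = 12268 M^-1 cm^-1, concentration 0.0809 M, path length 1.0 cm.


A = epsilon * c * l
A = 12268 * 0.0809 * 1.0
A = 992.4812

992.4812


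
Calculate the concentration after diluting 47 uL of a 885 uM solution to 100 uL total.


C2 = C1 * V1 / V2
C2 = 885 * 47 / 100
C2 = 415.95 uM

415.95 uM


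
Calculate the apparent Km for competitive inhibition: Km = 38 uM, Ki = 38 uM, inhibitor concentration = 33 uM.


Km_app = Km * (1 + [I]/Ki)
Km_app = 38 * (1 + 33/38)
Km_app = 71.0 uM

71.0 uM


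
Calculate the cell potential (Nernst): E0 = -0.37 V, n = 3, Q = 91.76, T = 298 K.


E = E0 - (RT/nF) * ln(Q)
E = -0.37 - (8.314 * 298 / (3 * 96485)) * ln(91.76)
E = -0.4087 V

-0.4087 V


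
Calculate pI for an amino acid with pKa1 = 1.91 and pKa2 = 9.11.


pI = (pKa1 + pKa2) / 2
pI = (1.91 + 9.11) / 2
pI = 5.51

5.51


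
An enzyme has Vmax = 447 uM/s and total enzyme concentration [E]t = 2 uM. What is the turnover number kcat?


kcat = Vmax / [E]t
kcat = 447 / 2
kcat = 223.5 s^-1

223.5 s^-1


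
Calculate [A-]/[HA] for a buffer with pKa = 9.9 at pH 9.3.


[A-]/[HA] = 10^(pH - pKa)
= 10^(9.3 - 9.9)
= 0.2512

0.2512


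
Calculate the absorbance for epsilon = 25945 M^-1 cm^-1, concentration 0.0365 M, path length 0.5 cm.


A = epsilon * c * l
A = 25945 * 0.0365 * 0.5
A = 473.4962

473.4962


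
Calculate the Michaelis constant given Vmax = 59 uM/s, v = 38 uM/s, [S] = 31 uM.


Km = [S] * (Vmax - v) / v
Km = 31 * (59 - 38) / 38
Km = 17.1316 uM

17.1316 uM


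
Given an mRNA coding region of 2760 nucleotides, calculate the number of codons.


codons = nucleotides / 3
codons = 2760 / 3 = 920

920


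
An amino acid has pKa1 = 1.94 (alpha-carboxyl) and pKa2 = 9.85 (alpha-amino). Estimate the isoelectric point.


pI = (pKa1 + pKa2) / 2
pI = (1.94 + 9.85) / 2
pI = 5.895

5.895


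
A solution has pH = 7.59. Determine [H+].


[H+] = 10^(-pH)
[H+] = 10^(-7.59)
[H+] = 2.570e-08 M

2.570e-08 M


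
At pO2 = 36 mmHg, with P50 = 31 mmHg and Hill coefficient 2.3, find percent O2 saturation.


Y = pO2^n / (P50^n + pO2^n)
Y = 36^2.3 / (31^2.3 + 36^2.3)
Y = 58.51%

58.51%


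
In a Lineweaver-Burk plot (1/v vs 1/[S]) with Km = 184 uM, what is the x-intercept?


x-intercept = -1/Km
= -1/184
= -0.0054 1/uM

-0.0054 1/uM


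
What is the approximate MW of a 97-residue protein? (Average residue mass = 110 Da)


MW = n_residues * 110 Da
MW = 97 * 110
MW = 10670 Da

10670 Da


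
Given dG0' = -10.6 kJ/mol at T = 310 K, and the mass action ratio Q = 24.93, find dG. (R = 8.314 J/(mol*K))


dG = dG0' + RT * ln(Q) / 1000
dG = -10.6 + 8.314 * 310 * ln(24.93) / 1000
dG = -2.3111 kJ/mol

-2.3111 kJ/mol


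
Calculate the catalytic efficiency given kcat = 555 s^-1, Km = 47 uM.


Catalytic efficiency = kcat / Km
= 555 / 47
= 11.8085 uM^-1*s^-1

11.8085 uM^-1*s^-1


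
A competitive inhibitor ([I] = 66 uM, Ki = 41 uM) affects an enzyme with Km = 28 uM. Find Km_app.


Km_app = Km * (1 + [I]/Ki)
Km_app = 28 * (1 + 66/41)
Km_app = 73.0732 uM

73.0732 uM


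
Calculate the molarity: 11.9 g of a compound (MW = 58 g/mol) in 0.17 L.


C = (mass / MW) / volume
C = (11.9 / 58) / 0.17
C = 1.2069 M

1.2069 M


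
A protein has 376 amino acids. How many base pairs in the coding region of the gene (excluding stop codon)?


Each amino acid = 1 codon = 3 bp
bp = 376 * 3 = 1128 bp

1128 bp


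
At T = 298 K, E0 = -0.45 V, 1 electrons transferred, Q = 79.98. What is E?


E = E0 - (RT/nF) * ln(Q)
E = -0.45 - (8.314 * 298 / (1 * 96485)) * ln(79.98)
E = -0.5625 V

-0.5625 V


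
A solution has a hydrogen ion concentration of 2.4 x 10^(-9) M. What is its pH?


pH = -log10([H+])
pH = -log10(2.4 x 10^(-9))
pH = 8.6198

8.6198


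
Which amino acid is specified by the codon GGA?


Standard genetic code lookup.
Codon GGA -> Gly

Gly


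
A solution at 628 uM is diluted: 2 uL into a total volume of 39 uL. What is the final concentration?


C2 = C1 * V1 / V2
C2 = 628 * 2 / 39
C2 = 32.2051 uM

32.2051 uM


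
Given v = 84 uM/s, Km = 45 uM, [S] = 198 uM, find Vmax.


Vmax = v * (Km + [S]) / [S]
Vmax = 84 * (45 + 198) / 198
Vmax = 103.0909 uM/s

103.0909 uM/s


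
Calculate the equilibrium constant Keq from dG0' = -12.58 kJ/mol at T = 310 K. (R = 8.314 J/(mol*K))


Keq = exp(-dG0 * 1000 / (R * T))
Keq = exp(-(-12.58) * 1000 / (8.314 * 310))
Keq = 131.7625

131.7625


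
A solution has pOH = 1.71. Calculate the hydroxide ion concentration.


[OH-] = 10^(-pOH)
[OH-] = 10^(-1.71)
[OH-] = 0.0195 M

0.0195 M


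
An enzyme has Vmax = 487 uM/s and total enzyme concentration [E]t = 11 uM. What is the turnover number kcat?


kcat = Vmax / [E]t
kcat = 487 / 11
kcat = 44.2727 s^-1

44.2727 s^-1


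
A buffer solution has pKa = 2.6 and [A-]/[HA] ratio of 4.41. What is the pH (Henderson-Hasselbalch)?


pH = pKa + log10([A-]/[HA])
pH = 2.6 + log10(4.41)
pH = 3.2444

3.2444


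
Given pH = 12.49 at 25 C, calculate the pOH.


pOH = 14 - pH
pOH = 14 - 12.49
pOH = 1.51

1.51


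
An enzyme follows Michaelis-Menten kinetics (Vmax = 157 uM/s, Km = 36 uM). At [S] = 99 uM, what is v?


v = Vmax * [S] / (Km + [S])
v = 157 * 99 / (36 + 99)
v = 115.1333 uM/s

115.1333 uM/s


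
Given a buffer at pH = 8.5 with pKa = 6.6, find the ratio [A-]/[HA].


[A-]/[HA] = 10^(pH - pKa)
= 10^(8.5 - 6.6)
= 79.4328

79.4328


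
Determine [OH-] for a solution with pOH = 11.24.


[OH-] = 10^(-pOH)
[OH-] = 10^(-11.24)
[OH-] = 5.754e-12 M

5.754e-12 M


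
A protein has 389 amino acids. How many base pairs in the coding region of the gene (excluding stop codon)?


Each amino acid = 1 codon = 3 bp
bp = 389 * 3 = 1167 bp

1167 bp


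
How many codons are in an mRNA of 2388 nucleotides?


codons = nucleotides / 3
codons = 2388 / 3 = 796

796


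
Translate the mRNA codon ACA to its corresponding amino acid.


Standard genetic code lookup.
Codon ACA -> Thr

Thr


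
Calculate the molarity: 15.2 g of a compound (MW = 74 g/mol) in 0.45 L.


C = (mass / MW) / volume
C = (15.2 / 74) / 0.45
C = 0.4565 M

0.4565 M


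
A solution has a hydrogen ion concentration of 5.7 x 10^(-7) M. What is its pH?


pH = -log10([H+])
pH = -log10(5.7 x 10^(-7))
pH = 6.2441

6.2441


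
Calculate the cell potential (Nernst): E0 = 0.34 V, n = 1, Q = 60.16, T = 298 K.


E = E0 - (RT/nF) * ln(Q)
E = 0.34 - (8.314 * 298 / (1 * 96485)) * ln(60.16)
E = 0.2348 V

0.2348 V


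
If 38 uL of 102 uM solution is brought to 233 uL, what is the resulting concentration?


C2 = C1 * V1 / V2
C2 = 102 * 38 / 233
C2 = 16.6352 uM

16.6352 uM


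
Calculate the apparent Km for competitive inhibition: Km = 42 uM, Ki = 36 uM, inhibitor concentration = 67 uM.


Km_app = Km * (1 + [I]/Ki)
Km_app = 42 * (1 + 67/36)
Km_app = 120.1667 uM

120.1667 uM


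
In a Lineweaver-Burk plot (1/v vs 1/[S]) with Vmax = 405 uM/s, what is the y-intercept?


y-intercept = 1/Vmax
= 1/405
= 0.0025 s/uM

0.0025 s/uM


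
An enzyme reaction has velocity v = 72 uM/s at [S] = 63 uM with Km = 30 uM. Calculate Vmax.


Vmax = v * (Km + [S]) / [S]
Vmax = 72 * (30 + 63) / 63
Vmax = 106.2857 uM/s

106.2857 uM/s


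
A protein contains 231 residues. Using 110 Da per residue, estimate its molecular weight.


MW = n_residues * 110 Da
MW = 231 * 110
MW = 25410 Da

25410 Da


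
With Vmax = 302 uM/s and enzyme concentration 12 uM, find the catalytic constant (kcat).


kcat = Vmax / [E]t
kcat = 302 / 12
kcat = 25.1667 s^-1

25.1667 s^-1


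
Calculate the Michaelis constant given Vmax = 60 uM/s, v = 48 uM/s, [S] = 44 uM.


Km = [S] * (Vmax - v) / v
Km = 44 * (60 - 48) / 48
Km = 11.0 uM

11.0 uM


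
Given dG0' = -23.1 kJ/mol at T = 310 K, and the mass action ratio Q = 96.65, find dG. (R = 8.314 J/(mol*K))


dG = dG0' + RT * ln(Q) / 1000
dG = -23.1 + 8.314 * 310 * ln(96.65) / 1000
dG = -11.3187 kJ/mol

-11.3187 kJ/mol


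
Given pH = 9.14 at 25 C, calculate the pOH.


pOH = 14 - pH
pOH = 14 - 9.14
pOH = 4.86

4.86


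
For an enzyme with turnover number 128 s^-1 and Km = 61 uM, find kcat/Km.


Catalytic efficiency = kcat / Km
= 128 / 61
= 2.0984 uM^-1*s^-1

2.0984 uM^-1*s^-1


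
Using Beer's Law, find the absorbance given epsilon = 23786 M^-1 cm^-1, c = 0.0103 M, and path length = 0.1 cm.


A = epsilon * c * l
A = 23786 * 0.0103 * 0.1
A = 24.4996

24.4996


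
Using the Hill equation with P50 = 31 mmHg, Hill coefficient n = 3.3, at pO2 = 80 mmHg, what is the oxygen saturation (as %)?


Y = pO2^n / (P50^n + pO2^n)
Y = 80^3.3 / (31^3.3 + 80^3.3)
Y = 95.81%

95.81%


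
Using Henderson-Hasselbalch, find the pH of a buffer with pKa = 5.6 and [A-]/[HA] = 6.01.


pH = pKa + log10([A-]/[HA])
pH = 5.6 + log10(6.01)
pH = 6.3789

6.3789


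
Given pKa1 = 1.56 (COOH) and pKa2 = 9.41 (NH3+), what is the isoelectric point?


pI = (pKa1 + pKa2) / 2
pI = (1.56 + 9.41) / 2
pI = 5.485

5.485


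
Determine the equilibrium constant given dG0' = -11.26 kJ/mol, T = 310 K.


Keq = exp(-dG0 * 1000 / (R * T))
Keq = exp(-(-11.26) * 1000 / (8.314 * 310))
Keq = 78.9524

78.9524


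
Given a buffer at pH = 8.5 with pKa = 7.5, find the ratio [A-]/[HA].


[A-]/[HA] = 10^(pH - pKa)
= 10^(8.5 - 7.5)
= 10.0

10.0


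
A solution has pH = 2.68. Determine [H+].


[H+] = 10^(-pH)
[H+] = 10^(-2.68)
[H+] = 0.0021 M

0.0021 M


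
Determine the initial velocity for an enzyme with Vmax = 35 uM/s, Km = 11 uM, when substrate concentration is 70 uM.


v = Vmax * [S] / (Km + [S])
v = 35 * 70 / (11 + 70)
v = 30.2469 uM/s

30.2469 uM/s


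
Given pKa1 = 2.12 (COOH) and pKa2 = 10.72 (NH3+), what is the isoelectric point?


pI = (pKa1 + pKa2) / 2
pI = (2.12 + 10.72) / 2
pI = 6.42

6.42


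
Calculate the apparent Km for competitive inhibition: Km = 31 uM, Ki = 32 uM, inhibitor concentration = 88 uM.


Km_app = Km * (1 + [I]/Ki)
Km_app = 31 * (1 + 88/32)
Km_app = 116.25 uM

116.25 uM


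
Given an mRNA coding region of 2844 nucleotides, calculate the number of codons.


codons = nucleotides / 3
codons = 2844 / 3 = 948

948


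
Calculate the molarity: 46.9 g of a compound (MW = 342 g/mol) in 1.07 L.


C = (mass / MW) / volume
C = (46.9 / 342) / 1.07
C = 0.1282 M

0.1282 M


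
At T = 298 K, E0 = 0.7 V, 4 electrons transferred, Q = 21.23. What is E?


E = E0 - (RT/nF) * ln(Q)
E = 0.7 - (8.314 * 298 / (4 * 96485)) * ln(21.23)
E = 0.6804 V

0.6804 V


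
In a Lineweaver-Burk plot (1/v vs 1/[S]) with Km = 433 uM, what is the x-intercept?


x-intercept = -1/Km
= -1/433
= -0.0023 1/uM

-0.0023 1/uM


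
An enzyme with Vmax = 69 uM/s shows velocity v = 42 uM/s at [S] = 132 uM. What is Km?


Km = [S] * (Vmax - v) / v
Km = 132 * (69 - 42) / 42
Km = 84.8571 uM

84.8571 uM


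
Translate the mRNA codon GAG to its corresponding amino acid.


Standard genetic code lookup.
Codon GAG -> Glu

Glu


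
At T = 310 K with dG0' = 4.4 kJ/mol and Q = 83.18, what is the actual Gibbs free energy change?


dG = dG0' + RT * ln(Q) / 1000
dG = 4.4 + 8.314 * 310 * ln(83.18) / 1000
dG = 15.7944 kJ/mol

15.7944 kJ/mol


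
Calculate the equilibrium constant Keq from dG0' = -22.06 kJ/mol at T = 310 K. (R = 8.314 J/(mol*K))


Keq = exp(-dG0 * 1000 / (R * T))
Keq = exp(-(-22.06) * 1000 / (8.314 * 310))
Keq = 5214.5716

5214.5716


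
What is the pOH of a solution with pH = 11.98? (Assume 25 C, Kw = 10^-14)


pOH = 14 - pH
pOH = 14 - 11.98
pOH = 2.02

2.02


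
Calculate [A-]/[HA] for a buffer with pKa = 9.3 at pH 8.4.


[A-]/[HA] = 10^(pH - pKa)
= 10^(8.4 - 9.3)
= 0.1259

0.1259


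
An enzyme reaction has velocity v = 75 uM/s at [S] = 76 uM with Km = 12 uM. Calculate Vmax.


Vmax = v * (Km + [S]) / [S]
Vmax = 75 * (12 + 76) / 76
Vmax = 86.8421 uM/s

86.8421 uM/s


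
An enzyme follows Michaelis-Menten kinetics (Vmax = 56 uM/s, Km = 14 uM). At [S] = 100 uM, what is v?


v = Vmax * [S] / (Km + [S])
v = 56 * 100 / (14 + 100)
v = 49.1228 uM/s

49.1228 uM/s


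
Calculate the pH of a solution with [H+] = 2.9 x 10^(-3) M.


pH = -log10([H+])
pH = -log10(2.9 x 10^(-3))
pH = 2.5376

2.5376


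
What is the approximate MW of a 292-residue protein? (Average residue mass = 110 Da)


MW = n_residues * 110 Da
MW = 292 * 110
MW = 32120 Da

32120 Da


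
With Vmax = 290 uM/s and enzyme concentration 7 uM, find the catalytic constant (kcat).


kcat = Vmax / [E]t
kcat = 290 / 7
kcat = 41.4286 s^-1

41.4286 s^-1


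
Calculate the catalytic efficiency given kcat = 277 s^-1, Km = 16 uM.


Catalytic efficiency = kcat / Km
= 277 / 16
= 17.3125 uM^-1*s^-1

17.3125 uM^-1*s^-1


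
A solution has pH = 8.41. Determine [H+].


[H+] = 10^(-pH)
[H+] = 10^(-8.41)
[H+] = 3.890e-09 M

3.890e-09 M


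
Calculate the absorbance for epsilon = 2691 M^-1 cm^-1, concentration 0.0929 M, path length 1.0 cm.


A = epsilon * c * l
A = 2691 * 0.0929 * 1.0
A = 249.9939

249.9939


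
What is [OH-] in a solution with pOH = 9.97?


[OH-] = 10^(-pOH)
[OH-] = 10^(-9.97)
[OH-] = 1.072e-10 M

1.072e-10 M


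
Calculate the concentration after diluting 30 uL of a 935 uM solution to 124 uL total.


C2 = C1 * V1 / V2
C2 = 935 * 30 / 124
C2 = 226.2097 uM

226.2097 uM


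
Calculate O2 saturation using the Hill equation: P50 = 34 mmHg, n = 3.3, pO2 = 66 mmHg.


Y = pO2^n / (P50^n + pO2^n)
Y = 66^3.3 / (34^3.3 + 66^3.3)
Y = 89.92%

89.92%


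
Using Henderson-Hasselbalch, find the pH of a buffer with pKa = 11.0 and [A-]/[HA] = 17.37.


pH = pKa + log10([A-]/[HA])
pH = 11.0 + log10(17.37)
pH = 12.2398

12.2398


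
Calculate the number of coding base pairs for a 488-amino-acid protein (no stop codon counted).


Each amino acid = 1 codon = 3 bp
bp = 488 * 3 = 1464 bp

1464 bp


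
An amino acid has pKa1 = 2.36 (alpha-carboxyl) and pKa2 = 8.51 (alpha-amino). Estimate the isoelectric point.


pI = (pKa1 + pKa2) / 2
pI = (2.36 + 8.51) / 2
pI = 5.435

5.435


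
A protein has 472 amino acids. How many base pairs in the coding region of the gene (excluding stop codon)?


Each amino acid = 1 codon = 3 bp
bp = 472 * 3 = 1416 bp

1416 bp


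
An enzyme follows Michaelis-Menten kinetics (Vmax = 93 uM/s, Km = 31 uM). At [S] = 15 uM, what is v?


v = Vmax * [S] / (Km + [S])
v = 93 * 15 / (31 + 15)
v = 30.3261 uM/s

30.3261 uM/s


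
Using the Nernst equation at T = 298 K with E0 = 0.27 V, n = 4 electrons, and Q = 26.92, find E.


E = E0 - (RT/nF) * ln(Q)
E = 0.27 - (8.314 * 298 / (4 * 96485)) * ln(26.92)
E = 0.2489 V

0.2489 V


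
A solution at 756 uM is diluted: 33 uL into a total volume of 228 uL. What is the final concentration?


C2 = C1 * V1 / V2
C2 = 756 * 33 / 228
C2 = 109.4211 uM

109.4211 uM


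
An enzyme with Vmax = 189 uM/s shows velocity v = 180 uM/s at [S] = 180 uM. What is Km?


Km = [S] * (Vmax - v) / v
Km = 180 * (189 - 180) / 180
Km = 9.0 uM

9.0 uM


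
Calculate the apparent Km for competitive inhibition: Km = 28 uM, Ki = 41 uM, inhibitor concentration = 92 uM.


Km_app = Km * (1 + [I]/Ki)
Km_app = 28 * (1 + 92/41)
Km_app = 90.8293 uM

90.8293 uM


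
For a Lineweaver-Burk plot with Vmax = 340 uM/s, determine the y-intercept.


y-intercept = 1/Vmax
= 1/340
= 0.0029 s/uM

0.0029 s/uM


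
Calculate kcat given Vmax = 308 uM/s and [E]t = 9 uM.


kcat = Vmax / [E]t
kcat = 308 / 9
kcat = 34.2222 s^-1

34.2222 s^-1


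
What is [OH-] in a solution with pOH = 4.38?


[OH-] = 10^(-pOH)
[OH-] = 10^(-4.38)
[OH-] = 4.169e-05 M

4.169e-05 M


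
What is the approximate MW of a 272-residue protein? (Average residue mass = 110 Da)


MW = n_residues * 110 Da
MW = 272 * 110
MW = 29920 Da

29920 Da


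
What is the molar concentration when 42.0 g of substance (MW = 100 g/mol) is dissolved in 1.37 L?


C = (mass / MW) / volume
C = (42.0 / 100) / 1.37
C = 0.3066 M

0.3066 M


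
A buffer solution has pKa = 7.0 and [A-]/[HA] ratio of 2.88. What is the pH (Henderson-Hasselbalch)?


pH = pKa + log10([A-]/[HA])
pH = 7.0 + log10(2.88)
pH = 7.4594

7.4594


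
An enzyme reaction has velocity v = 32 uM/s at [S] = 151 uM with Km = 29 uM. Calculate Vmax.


Vmax = v * (Km + [S]) / [S]
Vmax = 32 * (29 + 151) / 151
Vmax = 38.1457 uM/s

38.1457 uM/s


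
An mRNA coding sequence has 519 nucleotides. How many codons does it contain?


codons = nucleotides / 3
codons = 519 / 3 = 173

173


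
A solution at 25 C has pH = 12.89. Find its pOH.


pOH = 14 - pH
pOH = 14 - 12.89
pOH = 1.11

1.11


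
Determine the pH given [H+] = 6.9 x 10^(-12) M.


pH = -log10([H+])
pH = -log10(6.9 x 10^(-12))
pH = 11.1612

11.1612


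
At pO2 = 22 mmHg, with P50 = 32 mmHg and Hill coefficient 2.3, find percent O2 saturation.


Y = pO2^n / (P50^n + pO2^n)
Y = 22^2.3 / (32^2.3 + 22^2.3)
Y = 29.7%

29.7%


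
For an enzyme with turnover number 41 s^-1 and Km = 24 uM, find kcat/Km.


Catalytic efficiency = kcat / Km
= 41 / 24
= 1.7083 uM^-1*s^-1

1.7083 uM^-1*s^-1


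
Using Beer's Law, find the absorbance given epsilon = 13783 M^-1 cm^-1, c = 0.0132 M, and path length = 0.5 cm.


A = epsilon * c * l
A = 13783 * 0.0132 * 0.5
A = 90.9678

90.9678


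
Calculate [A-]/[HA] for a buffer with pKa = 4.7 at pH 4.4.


[A-]/[HA] = 10^(pH - pKa)
= 10^(4.4 - 4.7)
= 0.5012

0.5012


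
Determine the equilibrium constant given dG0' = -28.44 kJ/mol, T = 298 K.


Keq = exp(-dG0 * 1000 / (R * T))
Keq = exp(-(-28.44) * 1000 / (8.314 * 298))
Keq = 96662.4438

96662.4438


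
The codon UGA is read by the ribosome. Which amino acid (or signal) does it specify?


Standard genetic code lookup.
Codon UGA -> Stop

Stop


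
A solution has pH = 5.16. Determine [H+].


[H+] = 10^(-pH)
[H+] = 10^(-5.16)
[H+] = 6.918e-06 M

6.918e-06 M


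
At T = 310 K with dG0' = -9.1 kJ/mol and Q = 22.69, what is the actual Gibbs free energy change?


dG = dG0' + RT * ln(Q) / 1000
dG = -9.1 + 8.314 * 310 * ln(22.69) / 1000
dG = -1.0537 kJ/mol

-1.0537 kJ/mol


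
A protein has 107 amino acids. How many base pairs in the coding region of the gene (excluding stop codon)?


Each amino acid = 1 codon = 3 bp
bp = 107 * 3 = 321 bp

321 bp


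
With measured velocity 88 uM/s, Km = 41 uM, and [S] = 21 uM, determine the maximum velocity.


Vmax = v * (Km + [S]) / [S]
Vmax = 88 * (41 + 21) / 21
Vmax = 259.8095 uM/s

259.8095 uM/s


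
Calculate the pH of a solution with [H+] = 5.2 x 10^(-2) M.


pH = -log10([H+])
pH = -log10(5.2 x 10^(-2))
pH = 1.284

1.284


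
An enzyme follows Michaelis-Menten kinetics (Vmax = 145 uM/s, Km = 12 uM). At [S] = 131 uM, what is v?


v = Vmax * [S] / (Km + [S])
v = 145 * 131 / (12 + 131)
v = 132.8322 uM/s

132.8322 uM/s


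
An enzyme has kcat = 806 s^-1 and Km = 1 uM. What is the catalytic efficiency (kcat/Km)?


Catalytic efficiency = kcat / Km
= 806 / 1
= 806.0 uM^-1*s^-1

806.0 uM^-1*s^-1


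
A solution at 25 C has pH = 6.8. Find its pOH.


pOH = 14 - pH
pOH = 14 - 6.8
pOH = 7.2

7.2


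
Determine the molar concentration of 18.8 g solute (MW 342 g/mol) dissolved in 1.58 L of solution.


C = (mass / MW) / volume
C = (18.8 / 342) / 1.58
C = 0.0348 M

0.0348 M


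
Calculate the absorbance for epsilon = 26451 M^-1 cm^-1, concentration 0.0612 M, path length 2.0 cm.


A = epsilon * c * l
A = 26451 * 0.0612 * 2.0
A = 3237.6024

3237.6024


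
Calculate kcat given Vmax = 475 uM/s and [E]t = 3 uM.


kcat = Vmax / [E]t
kcat = 475 / 3
kcat = 158.3333 s^-1

158.3333 s^-1
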